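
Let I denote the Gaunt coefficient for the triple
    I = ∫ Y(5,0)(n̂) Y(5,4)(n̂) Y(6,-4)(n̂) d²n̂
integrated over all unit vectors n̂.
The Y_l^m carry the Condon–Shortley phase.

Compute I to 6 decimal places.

Rules hold: Σm=0, L=16 even, 0≤6≤10.
N = 11·11·13 = 1573
Δ = 4!·6!·6!/17! = 1/28588560
Racah Σ t=0..4: t=0:+1/345600 t=1:−1/13824 t=2:+1/5184 t=3:−1/13824 t=4:+1/345600 = 7/129600
⇒ 3j(5 5 6; 0 0 0)² = 80/7293, sgn +1
Racah Σ t=3..4: t=3:−1/207360 t=4:+1/345600 = -1/518400
⇒ 3j(5 5 6; 0 4 -4)² = 12/2431, sgn -1
4πI² = N·(3j₀)²·(3jₘ)² = 320/3757
I = -1·√(0.0851743/4π) = -0.08232836

-0.082328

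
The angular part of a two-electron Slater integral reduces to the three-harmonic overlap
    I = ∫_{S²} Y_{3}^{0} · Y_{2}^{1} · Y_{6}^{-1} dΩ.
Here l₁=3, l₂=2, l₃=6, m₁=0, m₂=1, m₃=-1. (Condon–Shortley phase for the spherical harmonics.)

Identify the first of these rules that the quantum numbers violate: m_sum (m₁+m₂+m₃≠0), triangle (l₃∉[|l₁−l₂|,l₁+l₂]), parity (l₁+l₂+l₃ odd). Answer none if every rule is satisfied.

m₁+m₂+m₃ = 0 + 1 − 1 = 0  ✓
triangle: |3−2|=1 ≤ l₃=6 ≤ 3+2=5  ✗
parity: l₁+l₂+l₃ = 11 is odd

triangle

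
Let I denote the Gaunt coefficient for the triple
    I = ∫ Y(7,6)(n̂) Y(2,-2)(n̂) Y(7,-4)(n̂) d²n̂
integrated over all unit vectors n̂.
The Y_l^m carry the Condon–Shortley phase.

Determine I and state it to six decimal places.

m-sum 0 ✓  L=16 even ✓  5≤7≤9 ✓
Π(2lᵢ+1) = 15×5×15 = 1125
triangle coeff Δ(7,2,7) = 1/185640
Σ_t [0,2]: t=0:+1/2419200 t=1:−1/518400 t=2:+1/2419200 = -1/907200
(3j)²=56/3315 [(7 2 7; 0 0 0)], sign=+1
Σ_t [0,0]: t=0:+1/159667200 = 1/159667200
(3j)²=9/1190 [(7 2 7; 6 -2 -4)], sign=-1
⇒ 4πI² = 540/3757
I = (-1)√(540/3757/(4π)) = -0.10694768

-0.106948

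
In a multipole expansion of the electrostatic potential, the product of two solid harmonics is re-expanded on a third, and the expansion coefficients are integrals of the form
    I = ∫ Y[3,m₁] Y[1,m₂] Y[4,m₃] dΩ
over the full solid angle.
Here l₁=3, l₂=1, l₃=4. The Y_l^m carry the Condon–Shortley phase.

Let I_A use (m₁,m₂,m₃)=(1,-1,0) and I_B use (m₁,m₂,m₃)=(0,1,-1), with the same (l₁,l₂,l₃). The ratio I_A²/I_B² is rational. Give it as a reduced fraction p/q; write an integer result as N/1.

3/5

Shared (l₁,l₂,l₃)=(3,1,4): N and (l;000)² cancel in I_A²/I_B².
A: Δ = 0!·6!·2!/9! = 1/252; Racah Σ t=0..0: t=0:+1/96 = 1/96; ⇒ 3j(3 1 4; 1 -1 0)² = 1/42, sgn +1
B: Δ = 0!·6!·2!/9! = 1/252; Racah Σ t=0..0: t=0:+1/72 = 1/72; ⇒ 3j(3 1 4; 0 1 -1)² = 5/126, sgn -1
I_A²/I_B² = (1/42)/(5/126) = 3/5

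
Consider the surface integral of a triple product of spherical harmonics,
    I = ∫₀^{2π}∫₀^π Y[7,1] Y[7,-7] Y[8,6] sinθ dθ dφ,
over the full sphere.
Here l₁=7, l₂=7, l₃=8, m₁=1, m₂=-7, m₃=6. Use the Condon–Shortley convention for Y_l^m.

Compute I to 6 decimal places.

-0.144979

Rules hold: Σm=0, L=22 even, 0≤8≤14.
N = 15·15·17 = 3825
Δ = 6!·8!·8!/23! = 1/22086194130
Racah Σ t=0..6: t=0:+1/18289152000 t=1:−1/248832000 t=2:+1/24883200 t=3:−1/11943936 t=4:+1/24883200 t=5:−1/248832000 t=6:+1/18289152000 = -11/975421440
⇒ 3j(7 7 8; 0 0 0)² = 1750/289731, sgn -1
Racah Σ t=0..0: t=0:+1/41803776000 = 1/41803776000
⇒ 3j(7 7 8; 1 -7 6)² = 1274/111435, sgn +1
4πI² = N·(3j₀)²·(3jₘ)² = 857500/3246473
I = -1·√(0.264133/4π) = -0.14497938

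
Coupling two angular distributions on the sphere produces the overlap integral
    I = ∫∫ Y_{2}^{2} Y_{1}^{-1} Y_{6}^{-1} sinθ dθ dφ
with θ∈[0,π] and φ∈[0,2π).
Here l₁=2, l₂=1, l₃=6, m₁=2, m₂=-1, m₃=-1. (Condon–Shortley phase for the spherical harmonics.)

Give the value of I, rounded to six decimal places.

|2−1|≤6≤2+1 violated ⇒ I = 0

0.000000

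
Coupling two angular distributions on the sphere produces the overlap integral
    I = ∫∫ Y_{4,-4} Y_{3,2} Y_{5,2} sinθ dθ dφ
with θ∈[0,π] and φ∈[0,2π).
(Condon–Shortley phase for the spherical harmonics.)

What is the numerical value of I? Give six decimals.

Checks pass: Σm=0; 12 even; l₃=5∈[1,7].
(2·4+1)(2·3+1)(2·5+1) = 693
Δ: 2! 6! 4! / 13! → 1/180180
sum: t=0:+1/576 t=1:−1/144 t=2:+1/576 = -1/288
3j²(4 3 5; 0 0 0) = Δ·Π!·Σ² = 20/1001  (sign +1)
sum: t=2:+1/8640 = 1/8640
3j²(4 3 5; -4 2 2) = Δ·Π!·Σ² = 14/1287  (sign -1)
combine: 4πI² = 693·20/1001·14/1287 = 280/1859
take √, sign -1: I = -0.10947990

-0.109480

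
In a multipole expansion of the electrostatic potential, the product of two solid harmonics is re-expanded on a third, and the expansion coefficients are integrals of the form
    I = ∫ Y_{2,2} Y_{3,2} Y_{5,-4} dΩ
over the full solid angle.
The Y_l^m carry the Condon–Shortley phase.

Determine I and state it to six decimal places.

Checks pass: Σm=0; 10 even; l₃=5∈[1,5].
(2·2+1)(2·3+1)(2·5+1) = 385
Δ: 0! 4! 6! / 11! → 1/2310
sum: t=0:+1/144 = 1/144
3j²(2 3 5; 0 0 0) = Δ·Π!·Σ² = 10/231  (sign -1)
sum: t=0:+1/2880 = 1/2880
3j²(2 3 5; 2 2 -4) = Δ·Π!·Σ² = 3/55  (sign -1)
combine: 4πI² = 385·10/231·3/55 = 10/11
take √, sign +1: I = 0.26896683

0.268967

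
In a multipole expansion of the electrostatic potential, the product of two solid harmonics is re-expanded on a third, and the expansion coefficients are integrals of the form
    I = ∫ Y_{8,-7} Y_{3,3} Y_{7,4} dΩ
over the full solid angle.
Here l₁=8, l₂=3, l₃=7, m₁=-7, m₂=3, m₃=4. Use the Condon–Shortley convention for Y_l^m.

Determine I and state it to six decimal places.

0.140692

m-sum 0 ✓  L=18 even ✓  5≤7≤11 ✓
Π(2lᵢ+1) = 17×7×15 = 1785
triangle coeff Δ(8,3,7) = 1/5290740
Σ_t [1,3]: t=1:−1/7257600 t=2:+1/2073600 t=3:−1/7257600 = 1/4838400
(3j)²=252/20995 [(8 3 7; 0 0 0)], sign=-1
Σ_t [4,4]: t=4:+1/1916006400 = 1/1916006400
(3j)²=15/1292 [(8 3 7; -7 3 4)], sign=-1
⇒ 4πI² = 19845/79781
I = (+1)√(19845/79781/(4π)) = 0.14069248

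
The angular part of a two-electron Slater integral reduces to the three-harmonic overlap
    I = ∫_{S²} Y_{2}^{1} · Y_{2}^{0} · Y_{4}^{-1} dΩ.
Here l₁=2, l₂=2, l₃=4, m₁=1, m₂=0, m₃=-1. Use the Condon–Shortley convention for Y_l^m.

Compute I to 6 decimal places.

m-sum 0 ✓  L=8 even ✓  0≤4≤4 ✓
Π(2lᵢ+1) = 5×5×9 = 225
triangle coeff Δ(2,2,4) = 1/630
Σ_t [0,0]: t=0:+1/16 = 1/16
(3j)²=2/35 [(2 2 4; 0 0 0)], sign=+1
Σ_t [0,0]: t=0:+1/24 = 1/24
(3j)²=1/21 [(2 2 4; 1 0 -1)], sign=-1
⇒ 4πI² = 30/49
I = (-1)√(30/49/(4π)) = -0.22072812

-0.220728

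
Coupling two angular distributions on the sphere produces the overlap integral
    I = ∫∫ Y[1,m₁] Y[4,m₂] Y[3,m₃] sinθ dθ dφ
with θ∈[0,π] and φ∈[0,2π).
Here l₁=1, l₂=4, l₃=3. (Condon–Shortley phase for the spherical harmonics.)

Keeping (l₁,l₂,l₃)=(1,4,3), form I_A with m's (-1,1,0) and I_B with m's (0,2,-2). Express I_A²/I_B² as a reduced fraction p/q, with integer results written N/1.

l's match ⇒ only the (l;m) 3-j factors differ between A and B.
A: triangle coeff Δ(1,4,3) = 1/252; Σ_t [2,2]: t=2:+1/72 = 1/72; (3j)²=5/126 [(1 4 3; -1 1 0)], sign=-1
B: triangle coeff Δ(1,4,3) = 1/252; Σ_t [1,1]: t=1:−1/120 = -1/120; (3j)²=1/21 [(1 4 3; 0 2 -2)], sign=+1
I_A²/I_B² = (5/126)/(1/21) = 5/6

5/6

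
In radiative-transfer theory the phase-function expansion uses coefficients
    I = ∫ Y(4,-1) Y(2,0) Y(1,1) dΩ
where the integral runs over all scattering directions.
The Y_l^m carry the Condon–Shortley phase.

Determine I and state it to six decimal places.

0.000000

triangle: need 2≤l₃≤6, have 1; I=0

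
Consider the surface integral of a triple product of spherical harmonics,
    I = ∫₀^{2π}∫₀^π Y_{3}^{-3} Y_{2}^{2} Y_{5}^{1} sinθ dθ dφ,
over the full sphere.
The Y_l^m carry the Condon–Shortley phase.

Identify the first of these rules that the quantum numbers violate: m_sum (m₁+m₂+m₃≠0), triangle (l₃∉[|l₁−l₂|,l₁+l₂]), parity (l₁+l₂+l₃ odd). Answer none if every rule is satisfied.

none

m₁+m₂+m₃ = -3 + 2 + 1 = 0  ✓
triangle: |3−2|=1 ≤ l₃=5 ≤ 3+2=5  ✓
parity: l₁+l₂+l₃ = 10 is even  ✓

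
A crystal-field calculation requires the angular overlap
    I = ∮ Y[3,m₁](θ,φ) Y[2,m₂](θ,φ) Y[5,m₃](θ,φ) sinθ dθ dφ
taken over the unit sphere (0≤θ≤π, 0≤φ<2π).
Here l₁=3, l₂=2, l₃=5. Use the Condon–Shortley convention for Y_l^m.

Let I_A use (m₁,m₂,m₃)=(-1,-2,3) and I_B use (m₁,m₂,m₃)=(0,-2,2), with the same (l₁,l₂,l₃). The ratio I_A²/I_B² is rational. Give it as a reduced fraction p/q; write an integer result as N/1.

2/1

l's match ⇒ only the (l;m) 3-j factors differ between A and B.
A: triangle coeff Δ(3,2,5) = 1/2310; Σ_t [0,0]: t=0:+1/1152 = 1/1152; (3j)²=1/33 [(3 2 5; -1 -2 3)], sign=+1
B: triangle coeff Δ(3,2,5) = 1/2310; Σ_t [0,0]: t=0:+1/864 = 1/864; (3j)²=1/66 [(3 2 5; 0 -2 2)], sign=-1
I_A²/I_B² = (1/33)/(1/66) = 2/1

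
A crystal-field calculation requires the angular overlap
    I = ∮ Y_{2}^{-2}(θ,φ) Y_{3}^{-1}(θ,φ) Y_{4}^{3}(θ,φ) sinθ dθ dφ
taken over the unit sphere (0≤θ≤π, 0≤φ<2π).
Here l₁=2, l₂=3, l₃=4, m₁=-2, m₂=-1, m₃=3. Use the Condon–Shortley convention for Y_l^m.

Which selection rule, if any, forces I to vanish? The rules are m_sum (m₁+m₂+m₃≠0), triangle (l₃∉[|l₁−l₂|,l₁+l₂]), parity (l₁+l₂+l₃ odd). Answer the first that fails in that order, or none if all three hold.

m₁+m₂+m₃ = -2 − 1 + 3 = 0  ✓
triangle: |2−3|=1 ≤ l₃=4 ≤ 2+3=5  ✓
parity: l₁+l₂+l₃ = 9 is odd  ✗

parity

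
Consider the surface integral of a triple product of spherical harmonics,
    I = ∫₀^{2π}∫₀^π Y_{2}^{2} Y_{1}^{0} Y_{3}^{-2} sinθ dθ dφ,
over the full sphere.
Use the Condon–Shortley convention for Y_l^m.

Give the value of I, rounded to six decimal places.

Rules hold: Σm=0, L=6 even, 1≤3≤3.
N = 5·3·7 = 105
Δ = 0!·4!·2!/7! = 1/105
Racah Σ t=0..0: t=0:+1/4 = 1/4
⇒ 3j(2 1 3; 0 0 0)² = 3/35, sgn -1
Racah Σ t=0..0: t=0:+1/24 = 1/24
⇒ 3j(2 1 3; 2 0 -2)² = 1/21, sgn -1
4πI² = N·(3j₀)²·(3jₘ)² = 3/7
I = +1·√(0.428571/4π) = 0.18467439

0.184674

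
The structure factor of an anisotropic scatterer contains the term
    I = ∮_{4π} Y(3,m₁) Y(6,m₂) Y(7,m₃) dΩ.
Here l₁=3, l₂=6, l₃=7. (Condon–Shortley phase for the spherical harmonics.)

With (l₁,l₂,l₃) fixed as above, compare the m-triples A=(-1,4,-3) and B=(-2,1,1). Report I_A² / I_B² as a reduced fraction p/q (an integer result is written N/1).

36481/24010

l's match ⇒ only the (l;m) 3-j factors differ between A and B.
A: triangle coeff Δ(3,6,7) = 1/2042040; Σ_t [0,2]: t=0:+1/174182400 t=1:−1/2177280 t=2:+1/645120 = 191/174182400; (3j)²=36481/2042040 [(3 6 7; -1 4 -3)], sign=+1
B: triangle coeff Δ(3,6,7) = 1/2042040; Σ_t [1,2]: t=1:−1/414720 t=2:+1/172800 = 7/2073600; (3j)²=343/29172 [(3 6 7; -2 1 1)], sign=+1
I_A²/I_B² = (36481/2042040)/(343/29172) = 36481/24010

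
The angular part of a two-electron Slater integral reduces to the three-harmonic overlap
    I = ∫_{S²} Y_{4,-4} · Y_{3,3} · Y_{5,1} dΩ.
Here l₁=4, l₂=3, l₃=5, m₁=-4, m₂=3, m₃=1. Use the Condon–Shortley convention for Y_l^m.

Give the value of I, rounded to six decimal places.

m-sum 0 ✓  L=12 even ✓  1≤5≤7 ✓
Π(2lᵢ+1) = 9×7×11 = 693
triangle coeff Δ(4,3,5) = 1/180180
Σ_t [0,2]: t=0:+1/576 t=1:−1/144 t=2:+1/576 = -1/288
(3j)²=20/1001 [(4 3 5; 0 0 0)], sign=+1
Σ_t [2,2]: t=2:+1/34560 = 1/34560
(3j)²=1/429 [(4 3 5; -4 3 1)], sign=+1
⇒ 4πI² = 60/1859
I = (+1)√(60/1859/(4π)) = 0.05067935

0.050679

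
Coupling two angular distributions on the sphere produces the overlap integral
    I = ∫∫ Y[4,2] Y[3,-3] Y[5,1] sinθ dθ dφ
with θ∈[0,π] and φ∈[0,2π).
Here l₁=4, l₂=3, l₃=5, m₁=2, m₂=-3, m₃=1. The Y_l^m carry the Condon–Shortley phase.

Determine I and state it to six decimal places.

m-sum 0 ✓  L=12 even ✓  1≤5≤7 ✓
Π(2lᵢ+1) = 9×7×11 = 693
triangle coeff Δ(4,3,5) = 1/180180
Σ_t [0,2]: t=0:+1/576 t=1:−1/144 t=2:+1/576 = -1/288
(3j)²=20/1001 [(4 3 5; 0 0 0)], sign=+1
Σ_t [0,0]: t=0:+1/2304 = 1/2304
(3j)²=75/4004 [(4 3 5; 2 -3 1)], sign=+1
⇒ 4πI² = 3375/13013
I = (+1)√(3375/13013/(4π)) = 0.14366244

0.143662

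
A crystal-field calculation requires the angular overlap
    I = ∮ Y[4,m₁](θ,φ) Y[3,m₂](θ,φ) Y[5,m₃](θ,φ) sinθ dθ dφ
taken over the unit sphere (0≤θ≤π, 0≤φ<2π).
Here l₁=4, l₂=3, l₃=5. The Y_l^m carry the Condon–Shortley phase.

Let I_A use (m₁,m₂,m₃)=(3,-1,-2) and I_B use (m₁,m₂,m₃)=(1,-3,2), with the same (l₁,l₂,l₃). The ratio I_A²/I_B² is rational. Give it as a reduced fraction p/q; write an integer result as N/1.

343/375

Shared (l₁,l₂,l₃)=(4,3,5): N and (l;000)² cancel in I_A²/I_B².
A: Δ = 2!·6!·4!/13! = 1/180180; Racah Σ t=0..1: t=0:+1/960 t=1:−1/4320 = 7/8640; ⇒ 3j(4 3 5; 3 -1 -2)² = 343/12870, sgn -1
B: Δ = 2!·6!·4!/13! = 1/180180; Racah Σ t=0..0: t=0:+1/1728 = 1/1728; ⇒ 3j(4 3 5; 1 -3 2)² = 25/858, sgn -1
I_A²/I_B² = (343/12870)/(25/858) = 343/375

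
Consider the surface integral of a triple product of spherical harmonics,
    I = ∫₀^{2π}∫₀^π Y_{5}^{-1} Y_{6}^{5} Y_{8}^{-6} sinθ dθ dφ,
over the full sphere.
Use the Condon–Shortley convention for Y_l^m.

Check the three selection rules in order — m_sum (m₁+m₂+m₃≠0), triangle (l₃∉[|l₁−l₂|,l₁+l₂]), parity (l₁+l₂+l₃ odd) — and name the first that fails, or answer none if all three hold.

Σmᵢ = -2  ✗
l₃∈[|l₁−l₂|,l₁+l₂]=[1,11], have l₃=8
Σlᵢ = 19 ⇒ odd

m_sum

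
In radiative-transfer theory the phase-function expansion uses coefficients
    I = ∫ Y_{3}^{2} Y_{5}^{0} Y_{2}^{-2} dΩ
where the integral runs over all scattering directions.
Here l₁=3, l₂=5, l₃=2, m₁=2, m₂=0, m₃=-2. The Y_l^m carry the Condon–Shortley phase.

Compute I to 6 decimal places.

0.053579

Rules hold: Σm=0, L=10 even, 2≤2≤8.
N = 7·11·5 = 385
Δ = 6!·0!·4!/11! = 1/2310
Racah Σ t=3..3: t=3:−1/144 = -1/144
⇒ 3j(3 5 2; 0 0 0)² = 10/231, sgn -1
Racah Σ t=1..1: t=1:−1/2880 = -1/2880
⇒ 3j(3 5 2; 2 0 -2)² = 1/462, sgn -1
4πI² = N·(3j₀)²·(3jₘ)² = 25/693
I = +1·√(0.036075/4π) = 0.05357948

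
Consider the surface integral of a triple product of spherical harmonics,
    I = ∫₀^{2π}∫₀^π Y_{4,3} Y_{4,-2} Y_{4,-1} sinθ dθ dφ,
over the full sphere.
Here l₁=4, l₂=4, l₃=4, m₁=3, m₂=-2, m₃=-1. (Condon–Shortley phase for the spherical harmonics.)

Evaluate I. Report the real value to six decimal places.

Rules hold: Σm=0, L=12 even, 0≤4≤8.
N = 9·9·9 = 729
Δ = 4!·4!·4!/13! = 1/450450
Racah Σ t=0..4: t=0:+1/13824 t=1:−1/216 t=2:+1/64 t=3:−1/216 t=4:+1/13824 = 5/768
⇒ 3j(4 4 4; 0 0 0)² = 18/1001, sgn +1
Racah Σ t=0..1: t=0:+1/576 t=1:−1/864 = 1/1728
⇒ 3j(4 4 4; 3 -2 -1)² = 5/1287, sgn -1
4πI² = N·(3j₀)²·(3jₘ)² = 7290/143143
I = -1·√(0.0509281/4π) = -0.06366105

-0.063661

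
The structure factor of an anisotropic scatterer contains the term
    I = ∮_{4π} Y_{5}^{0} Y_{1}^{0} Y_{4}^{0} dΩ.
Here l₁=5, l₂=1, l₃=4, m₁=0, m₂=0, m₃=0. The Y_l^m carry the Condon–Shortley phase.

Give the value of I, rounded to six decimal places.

Checks pass: Σm=0; 10 even; l₃=4∈[4,6].
(2·5+1)(2·1+1)(2·4+1) = 297
Δ: 2! 8! 0! / 11! → 1/495
sum: t=1:−1/576 = -1/576
3j²(5 1 4; 0 0 0) = Δ·Π!·Σ² = 5/99  (sign -1)
(m-triple is (0,0,0) — same symbol as above.)
combine: 4πI² = 297·5/99·5/99 = 25/33
take √, sign +1: I = 0.24553200

0.245532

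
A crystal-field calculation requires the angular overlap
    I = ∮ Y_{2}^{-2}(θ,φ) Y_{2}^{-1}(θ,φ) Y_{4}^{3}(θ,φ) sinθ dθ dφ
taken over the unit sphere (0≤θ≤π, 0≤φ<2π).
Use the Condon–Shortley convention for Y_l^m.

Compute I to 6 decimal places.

Checks pass: Σm=0; 8 even; l₃=4∈[0,4].
(2·2+1)(2·2+1)(2·4+1) = 225
Δ: 0! 4! 4! / 9! → 1/630
sum: t=0:+1/16 = 1/16
3j²(2 2 4; 0 0 0) = Δ·Π!·Σ² = 2/35  (sign +1)
sum: t=0:+1/144 = 1/144
3j²(2 2 4; -2 -1 3) = Δ·Π!·Σ² = 1/18  (sign -1)
combine: 4πI² = 225·2/35·1/18 = 5/7
take √, sign -1: I = -0.23841361

-0.238414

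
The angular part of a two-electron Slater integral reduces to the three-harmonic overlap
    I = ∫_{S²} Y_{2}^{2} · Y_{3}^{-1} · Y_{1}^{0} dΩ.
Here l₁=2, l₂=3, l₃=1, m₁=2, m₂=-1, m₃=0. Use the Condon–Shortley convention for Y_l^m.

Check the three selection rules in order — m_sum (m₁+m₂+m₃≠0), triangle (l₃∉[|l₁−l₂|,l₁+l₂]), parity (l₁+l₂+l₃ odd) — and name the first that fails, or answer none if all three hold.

Σmᵢ = 1  ✗
l₃∈[|l₁−l₂|,l₁+l₂]=[1,5], have l₃=1
Σlᵢ = 6 ⇒ even

m_sum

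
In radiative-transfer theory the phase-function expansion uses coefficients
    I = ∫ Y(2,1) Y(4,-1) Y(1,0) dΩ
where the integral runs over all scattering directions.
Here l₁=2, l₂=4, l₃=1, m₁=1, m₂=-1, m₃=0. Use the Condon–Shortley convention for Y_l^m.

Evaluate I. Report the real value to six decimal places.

0.000000

triangle: need 2≤l₃≤6, have 1; I=0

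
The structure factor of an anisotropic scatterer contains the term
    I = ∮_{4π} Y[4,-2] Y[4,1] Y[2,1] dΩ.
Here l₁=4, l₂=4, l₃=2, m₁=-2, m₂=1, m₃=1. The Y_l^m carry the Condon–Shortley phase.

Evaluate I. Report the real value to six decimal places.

Checks pass: Σm=0; 10 even; l₃=2∈[0,8].
(2·4+1)(2·4+1)(2·2+1) = 405
Δ: 6! 2! 2! / 11! → 1/13860
sum: t=2:+1/192 t=3:−1/36 t=4:+1/192 = -5/288
3j²(4 4 2; 0 0 0) = Δ·Π!·Σ² = 20/693  (sign -1)
sum: t=4:+1/96 t=5:−1/240 = 1/160
3j²(4 4 2; -2 1 1) = Δ·Π!·Σ² = 27/1540  (sign -1)
combine: 4πI² = 405·20/693·27/1540 = 1215/5929
take √, sign +1: I = 0.12770047

0.127700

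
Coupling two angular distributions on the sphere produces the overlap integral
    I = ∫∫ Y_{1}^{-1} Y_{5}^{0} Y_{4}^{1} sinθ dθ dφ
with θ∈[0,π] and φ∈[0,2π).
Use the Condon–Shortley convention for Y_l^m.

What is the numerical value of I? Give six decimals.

0.155288

m-sum 0 ✓  L=10 even ✓  4≤4≤6 ✓
Π(2lᵢ+1) = 3×11×9 = 297
triangle coeff Δ(1,5,4) = 1/495
Σ_t [1,1]: t=1:−1/576 = -1/576
(3j)²=5/99 [(1 5 4; 0 0 0)], sign=-1
Σ_t [2,2]: t=2:+1/1440 = 1/1440
(3j)²=2/99 [(1 5 4; -1 0 1)], sign=-1
⇒ 4πI² = 10/33
I = (+1)√(10/33/(4π)) = 0.15528807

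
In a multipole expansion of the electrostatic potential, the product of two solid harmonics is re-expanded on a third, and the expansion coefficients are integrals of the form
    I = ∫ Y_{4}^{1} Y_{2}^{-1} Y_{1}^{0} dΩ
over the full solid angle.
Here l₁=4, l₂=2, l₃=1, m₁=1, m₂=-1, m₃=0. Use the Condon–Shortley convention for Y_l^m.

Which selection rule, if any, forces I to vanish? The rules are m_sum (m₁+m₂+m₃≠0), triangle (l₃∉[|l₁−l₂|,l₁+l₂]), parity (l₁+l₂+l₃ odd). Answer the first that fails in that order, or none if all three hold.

azimuthal sum: 1 − 1 + 0 = 0  ✓
2 ≤ 1 ≤ 6 (triangle on l)  ✗
L = 4 + 2 + 1 = 7 (odd)

triangle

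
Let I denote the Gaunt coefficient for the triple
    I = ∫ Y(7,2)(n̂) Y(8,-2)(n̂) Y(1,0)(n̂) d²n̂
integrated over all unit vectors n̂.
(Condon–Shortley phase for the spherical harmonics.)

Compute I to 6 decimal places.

Checks pass: Σm=0; 16 even; l₃=1∈[1,15].
(2·7+1)(2·8+1)(2·1+1) = 765
Δ: 14! 0! 2! / 17! → 1/2040
sum: t=7:−1/25401600 = -1/25401600
3j²(7 8 1; 0 0 0) = Δ·Π!·Σ² = 8/255  (sign +1)
sum: t=5:−1/43545600 = -1/43545600
3j²(7 8 1; 2 -2 0) = Δ·Π!·Σ² = 1/34  (sign +1)
combine: 4πI² = 765·8/255·1/34 = 12/17
take √, sign +1: I = 0.23700703

0.237007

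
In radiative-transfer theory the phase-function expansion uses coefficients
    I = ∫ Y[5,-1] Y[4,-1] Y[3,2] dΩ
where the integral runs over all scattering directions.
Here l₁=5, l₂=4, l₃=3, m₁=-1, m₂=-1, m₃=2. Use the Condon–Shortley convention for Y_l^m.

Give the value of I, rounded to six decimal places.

m-sum 0 ✓  L=12 even ✓  1≤3≤9 ✓
Π(2lᵢ+1) = 11×9×7 = 693
triangle coeff Δ(5,4,3) = 1/180180
Σ_t [2,4]: t=2:+1/576 t=3:−1/144 t=4:+1/576 = -1/288
(3j)²=20/1001 [(5 4 3; 0 0 0)], sign=+1
Σ_t [2,3]: t=2:+1/1152 t=3:−1/432 = -5/3456
(3j)²=625/36036 [(5 4 3; -1 -1 2)], sign=+1
⇒ 4πI² = 3125/13013
I = (+1)√(3125/13013/(4π)) = 0.13823925

0.138239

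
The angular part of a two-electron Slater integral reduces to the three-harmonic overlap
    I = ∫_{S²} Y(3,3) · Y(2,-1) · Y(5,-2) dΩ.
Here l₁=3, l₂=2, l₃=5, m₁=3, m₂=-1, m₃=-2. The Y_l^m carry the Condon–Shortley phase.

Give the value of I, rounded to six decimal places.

m-sum 0 ✓  L=10 even ✓  1≤5≤5 ✓
Π(2lᵢ+1) = 7×5×11 = 385
triangle coeff Δ(3,2,5) = 1/2310
Σ_t [0,0]: t=0:+1/144 = 1/144
(3j)²=10/231 [(3 2 5; 0 0 0)], sign=-1
Σ_t [0,0]: t=0:+1/4320 = 1/4320
(3j)²=1/330 [(3 2 5; 3 -1 -2)], sign=-1
⇒ 4πI² = 5/99
I = (+1)√(5/99/(4π)) = 0.06339609

0.063396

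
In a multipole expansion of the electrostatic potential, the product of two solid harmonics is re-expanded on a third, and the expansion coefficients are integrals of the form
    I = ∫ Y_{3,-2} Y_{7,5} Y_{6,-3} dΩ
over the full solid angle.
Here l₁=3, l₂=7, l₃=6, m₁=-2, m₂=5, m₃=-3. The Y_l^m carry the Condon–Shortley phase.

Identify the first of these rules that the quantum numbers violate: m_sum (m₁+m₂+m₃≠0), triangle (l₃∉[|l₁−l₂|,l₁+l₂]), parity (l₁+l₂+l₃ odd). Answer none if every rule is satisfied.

none

m₁+m₂+m₃ = -2 + 5 − 3 = 0  ✓
triangle: |3−7|=4 ≤ l₃=6 ≤ 3+7=10  ✓
parity: l₁+l₂+l₃ = 16 is even  ✓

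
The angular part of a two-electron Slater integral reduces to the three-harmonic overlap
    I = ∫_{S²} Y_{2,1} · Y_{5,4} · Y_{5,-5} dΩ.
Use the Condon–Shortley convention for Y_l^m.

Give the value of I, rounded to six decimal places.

Rules hold: Σm=0, L=12 even, 3≤5≤7.
N = 5·11·11 = 605
Δ = 2!·2!·8!/13! = 1/38610
Racah Σ t=0..2: t=0:+1/2880 t=1:−1/576 t=2:+1/2880 = -1/960
⇒ 3j(2 5 5; 0 0 0)² = 10/429, sgn +1
Racah Σ t=1..1: t=1:−1/80640 = -1/80640
⇒ 3j(2 5 5; 1 4 -5)² = 9/286, sgn -1
4πI² = N·(3j₀)²·(3jₘ)² = 75/169
I = -1·√(0.443787/4π) = -0.18792404

-0.187924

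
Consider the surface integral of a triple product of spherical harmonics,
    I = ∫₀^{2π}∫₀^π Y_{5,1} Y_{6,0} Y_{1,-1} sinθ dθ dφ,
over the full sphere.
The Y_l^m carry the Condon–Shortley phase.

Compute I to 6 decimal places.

0.158246

Rules hold: Σm=0, L=12 even, 1≤1≤11.
N = 11·13·3 = 429
Δ = 10!·0!·2!/13! = 1/858
Racah Σ t=5..5: t=5:−1/14400 = -1/14400
⇒ 3j(5 6 1; 0 0 0)² = 6/143, sgn +1
Racah Σ t=4..4: t=4:+1/34560 = 1/34560
⇒ 3j(5 6 1; 1 0 -1)² = 5/286, sgn +1
4πI² = N·(3j₀)²·(3jₘ)² = 45/143
I = +1·√(0.314685/4π) = 0.15824621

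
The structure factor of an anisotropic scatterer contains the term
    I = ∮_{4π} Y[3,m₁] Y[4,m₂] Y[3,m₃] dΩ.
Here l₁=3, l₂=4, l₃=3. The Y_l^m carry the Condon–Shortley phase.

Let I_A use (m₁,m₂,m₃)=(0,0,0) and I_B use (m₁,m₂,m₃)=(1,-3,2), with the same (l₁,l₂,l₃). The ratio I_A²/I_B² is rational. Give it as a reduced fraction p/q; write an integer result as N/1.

Same 3,4,3: normalisation and zero-m 3j drop out of the ratio.
A: Δ: 4! 2! 4! / 11! → 1/34650; sum: t=1:−1/72 t=2:+1/16 t=3:−1/72 = 5/144; 3j²(3 4 3; 0 0 0) = Δ·Π!·Σ² = 2/77  (sign -1)
B: Δ: 4! 2! 4! / 11! → 1/34650; sum: t=0:+1/288 t=1:−1/144 = -1/288; 3j²(3 4 3; 1 -3 2) = Δ·Π!·Σ² = 1/99  (sign +1)
I_A²/I_B² = (2/77)/(1/99) = 18/7

18/7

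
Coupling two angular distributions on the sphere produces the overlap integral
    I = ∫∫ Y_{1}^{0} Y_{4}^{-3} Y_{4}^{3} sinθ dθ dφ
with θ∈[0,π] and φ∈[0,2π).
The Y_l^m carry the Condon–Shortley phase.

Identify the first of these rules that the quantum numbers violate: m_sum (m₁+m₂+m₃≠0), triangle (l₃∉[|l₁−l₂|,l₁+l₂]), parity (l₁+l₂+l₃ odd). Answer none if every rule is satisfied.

parity

m₁+m₂+m₃ = 0 − 3 + 3 = 0  ✓
triangle: |1−4|=3 ≤ l₃=4 ≤ 1+4=5  ✓
parity: l₁+l₂+l₃ = 9 is odd  ✗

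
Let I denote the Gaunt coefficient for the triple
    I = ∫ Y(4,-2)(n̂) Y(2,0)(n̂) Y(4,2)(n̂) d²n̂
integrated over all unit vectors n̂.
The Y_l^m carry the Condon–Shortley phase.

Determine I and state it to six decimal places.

0.065536

m-sum 0 ✓  L=10 even ✓  2≤4≤6 ✓
Π(2lᵢ+1) = 9×5×9 = 405
triangle coeff Δ(4,2,4) = 1/13860
Σ_t [0,2]: t=0:+1/192 t=1:−1/36 t=2:+1/192 = -5/288
(3j)²=20/693 [(4 2 4; 0 0 0)], sign=-1
Σ_t [0,2]: t=0:+1/2880 t=1:−1/120 t=2:+1/192 = -1/360
(3j)²=16/3465 [(4 2 4; -2 0 2)], sign=-1
⇒ 4πI² = 320/5929
I = (+1)√(320/5929/(4π)) = 0.06553591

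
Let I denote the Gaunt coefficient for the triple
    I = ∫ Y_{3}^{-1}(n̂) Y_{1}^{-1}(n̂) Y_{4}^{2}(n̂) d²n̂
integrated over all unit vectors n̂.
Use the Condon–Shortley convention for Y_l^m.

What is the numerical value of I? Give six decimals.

Checks pass: Σm=0; 8 even; l₃=4∈[2,4].
(2·3+1)(2·1+1)(2·4+1) = 189
Δ: 0! 6! 2! / 9! → 1/252
sum: t=0:+1/36 = 1/36
3j²(3 1 4; 0 0 0) = Δ·Π!·Σ² = 4/63  (sign +1)
sum: t=0:+1/96 = 1/96
3j²(3 1 4; -1 -1 2) = Δ·Π!·Σ² = 5/84  (sign +1)
combine: 4πI² = 189·4/63·5/84 = 5/7
take √, sign +1: I = 0.23841361

0.238414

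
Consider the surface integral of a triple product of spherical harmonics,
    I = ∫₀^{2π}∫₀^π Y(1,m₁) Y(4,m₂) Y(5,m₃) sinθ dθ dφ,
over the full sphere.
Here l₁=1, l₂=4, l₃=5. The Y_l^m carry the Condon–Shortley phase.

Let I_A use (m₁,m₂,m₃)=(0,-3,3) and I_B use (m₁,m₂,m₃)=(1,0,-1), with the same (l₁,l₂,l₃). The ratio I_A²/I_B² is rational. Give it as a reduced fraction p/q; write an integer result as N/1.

l's match ⇒ only the (l;m) 3-j factors differ between A and B.
A: triangle coeff Δ(1,4,5) = 1/495; Σ_t [0,0]: t=0:+1/5040 = 1/5040; (3j)²=16/495 [(1 4 5; 0 -3 3)], sign=+1
B: triangle coeff Δ(1,4,5) = 1/495; Σ_t [0,0]: t=0:+1/1152 = 1/1152; (3j)²=1/33 [(1 4 5; 1 0 -1)], sign=+1
I_A²/I_B² = (16/495)/(1/33) = 16/15

16/15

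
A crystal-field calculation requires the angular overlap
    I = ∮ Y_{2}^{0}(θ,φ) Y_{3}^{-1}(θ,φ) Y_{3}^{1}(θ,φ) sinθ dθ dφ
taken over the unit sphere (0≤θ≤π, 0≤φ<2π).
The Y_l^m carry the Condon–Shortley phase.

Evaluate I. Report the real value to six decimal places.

-0.126157

Checks pass: Σm=0; 8 even; l₃=3∈[1,5].
(2·2+1)(2·3+1)(2·3+1) = 245
Δ: 2! 2! 4! / 9! → 1/3780
sum: t=0:+1/24 t=1:−1/4 t=2:+1/24 = -1/6
3j²(2 3 3; 0 0 0) = Δ·Π!·Σ² = 4/105  (sign +1)
sum: t=0:+1/16 t=1:−1/6 t=2:+1/96 = -3/32
3j²(2 3 3; 0 -1 1) = Δ·Π!·Σ² = 3/140  (sign -1)
combine: 4πI² = 245·4/105·3/140 = 1/5
take √, sign -1: I = -0.12615663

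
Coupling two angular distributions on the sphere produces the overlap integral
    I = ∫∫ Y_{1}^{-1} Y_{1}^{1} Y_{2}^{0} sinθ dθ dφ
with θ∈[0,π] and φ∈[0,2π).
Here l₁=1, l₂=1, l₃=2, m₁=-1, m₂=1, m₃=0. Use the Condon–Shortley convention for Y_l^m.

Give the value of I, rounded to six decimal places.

0.126157

Checks pass: Σm=0; 4 even; l₃=2∈[0,2].
(2·1+1)(2·1+1)(2·2+1) = 45
Δ: 0! 2! 2! / 5! → 1/30
sum: t=0:+1/1 = 1/1
3j²(1 1 2; 0 0 0) = Δ·Π!·Σ² = 2/15  (sign +1)
sum: t=0:+1/4 = 1/4
3j²(1 1 2; -1 1 0) = Δ·Π!·Σ² = 1/30  (sign +1)
combine: 4πI² = 45·2/15·1/30 = 1/5
take √, sign +1: I = 0.12615663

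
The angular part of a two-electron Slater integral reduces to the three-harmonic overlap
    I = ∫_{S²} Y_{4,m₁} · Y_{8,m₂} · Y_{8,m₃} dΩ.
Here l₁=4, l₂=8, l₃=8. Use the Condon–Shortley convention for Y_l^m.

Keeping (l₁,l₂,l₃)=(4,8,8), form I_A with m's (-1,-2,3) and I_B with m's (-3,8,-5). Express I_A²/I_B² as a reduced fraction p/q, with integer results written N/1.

Shared (l₁,l₂,l₃)=(4,8,8): N and (l;000)² cancel in I_A²/I_B².
A: Δ = 4!·4!·12!/21! = 1/185175900; Racah Σ t=1..4: t=1:−1/87091200 t=2:+1/23224320 t=3:−1/52254720 t=4:+1/1045094400 = 1/74649600; ⇒ 3j(4 8 8; -1 -2 3)² = 110/12597, sgn -1
B: Δ = 4!·4!·12!/21! = 1/185175900; Racah Σ t=4..4: t=4:+1/68976230400 = 1/68976230400; ⇒ 3j(4 8 8; -3 8 -5)² = 13/2907, sgn -1
I_A²/I_B² = (110/12597)/(13/2907) = 330/169

330/169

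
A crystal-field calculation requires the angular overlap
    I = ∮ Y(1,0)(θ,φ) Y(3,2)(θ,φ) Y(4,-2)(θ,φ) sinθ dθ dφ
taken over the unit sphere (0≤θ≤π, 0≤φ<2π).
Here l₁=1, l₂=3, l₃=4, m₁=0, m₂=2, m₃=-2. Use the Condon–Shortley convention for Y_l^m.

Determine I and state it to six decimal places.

m-sum 0 ✓  L=8 even ✓  2≤4≤4 ✓
Π(2lᵢ+1) = 3×7×9 = 189
triangle coeff Δ(1,3,4) = 1/252
Σ_t [0,0]: t=0:+1/36 = 1/36
(3j)²=4/63 [(1 3 4; 0 0 0)], sign=+1
Σ_t [0,0]: t=0:+1/120 = 1/120
(3j)²=1/21 [(1 3 4; 0 2 -2)], sign=+1
⇒ 4πI² = 4/7
I = (+1)√(4/7/(4π)) = 0.21324362

0.213244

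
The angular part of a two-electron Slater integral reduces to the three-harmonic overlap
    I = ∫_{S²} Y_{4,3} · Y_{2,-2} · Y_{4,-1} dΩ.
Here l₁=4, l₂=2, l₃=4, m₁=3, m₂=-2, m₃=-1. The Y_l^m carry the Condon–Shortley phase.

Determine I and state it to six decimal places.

Checks pass: Σm=0; 10 even; l₃=4∈[2,6].
(2·4+1)(2·2+1)(2·4+1) = 405
Δ: 2! 6! 2! / 11! → 1/13860
sum: t=0:+1/192 t=1:−1/36 t=2:+1/192 = -5/288
3j²(4 2 4; 0 0 0) = Δ·Π!·Σ² = 20/693  (sign -1)
sum: t=0:+1/480 = 1/480
3j²(4 2 4; 3 -2 -1) = Δ·Π!·Σ² = 3/110  (sign -1)
combine: 4πI² = 405·20/693·3/110 = 270/847
take √, sign +1: I = 0.15927046

0.159270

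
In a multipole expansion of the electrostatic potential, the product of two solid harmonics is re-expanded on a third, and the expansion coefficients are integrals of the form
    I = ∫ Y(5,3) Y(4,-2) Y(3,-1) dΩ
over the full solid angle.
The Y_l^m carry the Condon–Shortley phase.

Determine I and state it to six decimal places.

m-sum 0 ✓  L=12 even ✓  1≤3≤9 ✓
Π(2lᵢ+1) = 11×9×7 = 693
triangle coeff Δ(5,4,3) = 1/180180
Σ_t [2,4]: t=2:+1/576 t=3:−1/144 t=4:+1/576 = -1/288
(3j)²=20/1001 [(5 4 3; 0 0 0)], sign=+1
Σ_t [0,2]: t=0:+1/5760 t=1:−1/720 t=2:+1/2304 = -1/1280
(3j)²=27/1430 [(5 4 3; 3 -2 -1)], sign=-1
⇒ 4πI² = 486/1859
I = (-1)√(486/1859/(4π)) = -0.14423595

-0.144236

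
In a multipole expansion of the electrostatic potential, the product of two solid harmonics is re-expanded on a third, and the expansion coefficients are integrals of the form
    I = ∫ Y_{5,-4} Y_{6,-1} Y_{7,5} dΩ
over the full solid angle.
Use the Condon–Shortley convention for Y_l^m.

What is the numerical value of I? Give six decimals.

0.125584

Rules hold: Σm=0, L=18 even, 1≤7≤11.
N = 11·13·15 = 2145
Δ = 4!·6!·8!/19! = 1/174594420
Racah Σ t=0..4: t=0:+1/4147200 t=1:−1/207360 t=2:+1/82944 t=3:−1/207360 t=4:+1/4147200 = 1/345600
⇒ 3j(5 6 7; 0 0 0)² = 420/46189, sgn -1
Racah Σ t=3..4: t=3:−1/6220800 t=4:+1/14515200 = -1/10886400
⇒ 3j(5 6 7; -4 -1 5)² = 128/12597, sgn -1
4πI² = N·(3j₀)²·(3jₘ)² = 268800/1356277
I = +1·√(0.19819/4π) = 0.12558434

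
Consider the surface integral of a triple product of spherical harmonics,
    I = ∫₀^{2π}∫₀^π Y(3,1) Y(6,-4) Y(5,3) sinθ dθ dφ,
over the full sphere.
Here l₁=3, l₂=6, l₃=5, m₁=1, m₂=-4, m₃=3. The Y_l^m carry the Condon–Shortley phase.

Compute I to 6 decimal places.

Checks pass: Σm=0; 14 even; l₃=5∈[3,9].
(2·3+1)(2·6+1)(2·5+1) = 1001
Δ: 4! 2! 8! / 15! → 1/675675
sum: t=1:−1/8640 t=2:+1/2304 t=3:−1/8640 = 7/34560
3j²(3 6 5; 0 0 0) = Δ·Π!·Σ² = 7/429  (sign -1)
sum: t=0:+1/69120 t=1:−1/30240 t=2:+1/322560 = -1/64512
3j²(3 6 5; 1 -4 3) = Δ·Π!·Σ² = 10/1001  (sign -1)
combine: 4πI² = 1001·7/429·10/1001 = 70/429
take √, sign +1: I = 0.11395029

0.113950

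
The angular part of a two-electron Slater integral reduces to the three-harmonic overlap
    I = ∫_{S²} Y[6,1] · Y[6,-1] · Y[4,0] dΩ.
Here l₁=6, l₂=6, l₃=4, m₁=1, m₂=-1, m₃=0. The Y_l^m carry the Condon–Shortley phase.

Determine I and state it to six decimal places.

m-sum 0 ✓  L=16 even ✓  0≤4≤12 ✓
Π(2lᵢ+1) = 13×13×9 = 1521
triangle coeff Δ(6,6,4) = 1/15315300
Σ_t [2,6]: t=2:+1/829440 t=3:−1/25920 t=4:+1/9216 t=5:−1/25920 t=6:+1/829440 = 7/207360
(3j)²=28/2431 [(6 6 4; 0 0 0)], sign=+1
Σ_t [1,5]: t=1:−1/2903040 t=2:+1/51840 t=3:−1/11520 t=4:+1/20736 t=5:−1/414720 = -1/45360
(3j)²=1024/153153 [(6 6 4; 1 -1 0)], sign=-1
⇒ 4πI² = 4096/34969
I = (-1)√(4096/34969/(4π)) = -0.09654581

-0.096546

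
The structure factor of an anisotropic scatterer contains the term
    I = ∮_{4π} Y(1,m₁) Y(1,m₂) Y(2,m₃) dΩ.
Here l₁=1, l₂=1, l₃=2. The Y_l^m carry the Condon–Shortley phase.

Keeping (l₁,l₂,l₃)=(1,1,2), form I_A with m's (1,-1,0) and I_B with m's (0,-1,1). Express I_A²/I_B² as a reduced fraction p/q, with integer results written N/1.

1/3

Shared (l₁,l₂,l₃)=(1,1,2): N and (l;000)² cancel in I_A²/I_B².
A: Δ = 0!·2!·2!/5! = 1/30; Racah Σ t=0..0: t=0:+1/4 = 1/4; ⇒ 3j(1 1 2; 1 -1 0)² = 1/30, sgn +1
B: Δ = 0!·2!·2!/5! = 1/30; Racah Σ t=0..0: t=0:+1/2 = 1/2; ⇒ 3j(1 1 2; 0 -1 1)² = 1/10, sgn -1
I_A²/I_B² = (1/30)/(1/10) = 1/3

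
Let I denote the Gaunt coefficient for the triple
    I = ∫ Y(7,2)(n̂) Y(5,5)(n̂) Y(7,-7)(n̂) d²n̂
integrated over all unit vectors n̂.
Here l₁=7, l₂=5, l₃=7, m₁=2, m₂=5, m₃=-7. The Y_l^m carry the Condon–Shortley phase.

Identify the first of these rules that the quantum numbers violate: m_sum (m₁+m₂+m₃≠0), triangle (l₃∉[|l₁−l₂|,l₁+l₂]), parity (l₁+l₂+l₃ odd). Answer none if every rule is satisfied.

parity

m₁+m₂+m₃ = 2 + 5 − 7 = 0  ✓
triangle: |7−5|=2 ≤ l₃=7 ≤ 7+5=12  ✓
parity: l₁+l₂+l₃ = 19 is odd  ✗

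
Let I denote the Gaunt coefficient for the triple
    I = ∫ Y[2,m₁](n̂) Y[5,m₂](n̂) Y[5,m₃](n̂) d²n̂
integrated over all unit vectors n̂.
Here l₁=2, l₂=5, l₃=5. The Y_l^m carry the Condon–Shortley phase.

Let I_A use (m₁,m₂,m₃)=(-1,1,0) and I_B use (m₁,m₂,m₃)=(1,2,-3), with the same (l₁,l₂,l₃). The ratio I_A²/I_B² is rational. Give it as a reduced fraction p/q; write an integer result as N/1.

1/20

Shared (l₁,l₂,l₃)=(2,5,5): N and (l;000)² cancel in I_A²/I_B².
A: Δ = 2!·2!·8!/13! = 1/38610; Racah Σ t=1..2: t=1:−1/1440 t=2:+1/1152 = 1/5760; ⇒ 3j(2 5 5; -1 1 0)² = 1/858, sgn -1
B: Δ = 2!·2!·8!/13! = 1/38610; Racah Σ t=0..1: t=0:+1/10080 t=1:−1/2880 = -1/4032; ⇒ 3j(2 5 5; 1 2 -3)² = 10/429, sgn -1
I_A²/I_B² = (1/858)/(10/429) = 1/20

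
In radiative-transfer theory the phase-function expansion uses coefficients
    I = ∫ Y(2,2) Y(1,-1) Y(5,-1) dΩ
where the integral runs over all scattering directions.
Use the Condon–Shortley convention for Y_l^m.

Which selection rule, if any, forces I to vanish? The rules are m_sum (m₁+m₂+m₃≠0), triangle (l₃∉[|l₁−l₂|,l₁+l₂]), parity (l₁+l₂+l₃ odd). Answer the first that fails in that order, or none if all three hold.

m₁+m₂+m₃ = 2 − 1 − 1 = 0  ✓
triangle: |2−1|=1 ≤ l₃=5 ≤ 2+1=3  ✗
parity: l₁+l₂+l₃ = 8 is even

triangle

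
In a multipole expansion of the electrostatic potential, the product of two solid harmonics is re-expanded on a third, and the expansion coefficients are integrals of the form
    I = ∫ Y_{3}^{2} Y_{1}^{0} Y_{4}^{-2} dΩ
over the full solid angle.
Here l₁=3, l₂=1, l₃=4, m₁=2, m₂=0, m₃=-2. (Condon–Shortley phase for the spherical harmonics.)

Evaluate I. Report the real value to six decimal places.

m-sum 0 ✓  L=8 even ✓  2≤4≤4 ✓
Π(2lᵢ+1) = 7×3×9 = 189
triangle coeff Δ(3,1,4) = 1/252
Σ_t [0,0]: t=0:+1/36 = 1/36
(3j)²=4/63 [(3 1 4; 0 0 0)], sign=+1
Σ_t [0,0]: t=0:+1/120 = 1/120
(3j)²=1/21 [(3 1 4; 2 0 -2)], sign=+1
⇒ 4πI² = 4/7
I = (+1)√(4/7/(4π)) = 0.21324362

0.213244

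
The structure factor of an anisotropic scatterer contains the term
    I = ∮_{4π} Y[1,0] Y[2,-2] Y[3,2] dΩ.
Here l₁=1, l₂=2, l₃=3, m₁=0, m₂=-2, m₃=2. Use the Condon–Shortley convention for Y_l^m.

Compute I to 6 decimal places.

0.184674

m-sum 0 ✓  L=6 even ✓  1≤3≤3 ✓
Π(2lᵢ+1) = 3×5×7 = 105
triangle coeff Δ(1,2,3) = 1/105
Σ_t [0,0]: t=0:+1/4 = 1/4
(3j)²=3/35 [(1 2 3; 0 0 0)], sign=-1
Σ_t [0,0]: t=0:+1/24 = 1/24
(3j)²=1/21 [(1 2 3; 0 -2 2)], sign=-1
⇒ 4πI² = 3/7
I = (+1)√(3/7/(4π)) = 0.18467439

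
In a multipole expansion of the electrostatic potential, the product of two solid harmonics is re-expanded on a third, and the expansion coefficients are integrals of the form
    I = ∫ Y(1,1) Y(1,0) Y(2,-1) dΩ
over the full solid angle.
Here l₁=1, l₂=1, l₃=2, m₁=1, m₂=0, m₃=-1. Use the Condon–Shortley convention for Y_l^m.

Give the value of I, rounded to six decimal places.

-0.218510

Rules hold: Σm=0, L=4 even, 0≤2≤2.
N = 3·3·5 = 45
Δ = 0!·2!·2!/5! = 1/30
Racah Σ t=0..0: t=0:+1/1 = 1/1
⇒ 3j(1 1 2; 0 0 0)² = 2/15, sgn +1
Racah Σ t=0..0: t=0:+1/2 = 1/2
⇒ 3j(1 1 2; 1 0 -1)² = 1/10, sgn -1
4πI² = N·(3j₀)²·(3jₘ)² = 3/5
I = -1·√(0.6/4π) = -0.21850969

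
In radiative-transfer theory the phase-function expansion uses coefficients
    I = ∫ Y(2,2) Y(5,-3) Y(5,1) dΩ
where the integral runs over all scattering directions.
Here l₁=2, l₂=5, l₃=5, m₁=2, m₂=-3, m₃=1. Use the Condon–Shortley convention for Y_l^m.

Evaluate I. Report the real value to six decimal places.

Rules hold: Σm=0, L=12 even, 3≤5≤7.
N = 5·11·11 = 605
Δ = 2!·2!·8!/13! = 1/38610
Racah Σ t=0..2: t=0:+1/2880 t=1:−1/576 t=2:+1/2880 = -1/960
⇒ 3j(2 5 5; 0 0 0)² = 10/429, sgn +1
Racah Σ t=0..0: t=0:+1/5760 = 1/5760
⇒ 3j(2 5 5; 2 -3 1)² = 56/2145, sgn +1
4πI² = N·(3j₀)²·(3jₘ)² = 560/1521
I = +1·√(0.368179/4π) = 0.17116875

0.171169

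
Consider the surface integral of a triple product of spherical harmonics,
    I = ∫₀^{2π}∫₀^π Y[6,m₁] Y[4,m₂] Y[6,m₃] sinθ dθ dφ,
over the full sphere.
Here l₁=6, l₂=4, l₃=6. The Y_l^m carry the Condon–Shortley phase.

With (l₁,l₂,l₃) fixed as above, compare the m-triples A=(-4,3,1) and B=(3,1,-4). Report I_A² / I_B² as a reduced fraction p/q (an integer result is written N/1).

250/63

Same 6,4,6: normalisation and zero-m 3j drop out of the ratio.
A: Δ: 4! 8! 4! / 17! → 1/15315300; sum: t=3:−1/725760 t=4:+1/207360 = 1/290304; 3j²(6 4 6; -4 3 1) = Δ·Π!·Σ² = 125/7293  (sign -1)
B: Δ: 4! 8! 4! / 17! → 1/15315300; sum: t=1:−1/207360 t=2:+1/120960 t=3:−1/967680 = 1/414720; 3j²(6 4 6; 3 1 -4) = Δ·Π!·Σ² = 21/4862  (sign +1)
I_A²/I_B² = (125/7293)/(21/4862) = 250/63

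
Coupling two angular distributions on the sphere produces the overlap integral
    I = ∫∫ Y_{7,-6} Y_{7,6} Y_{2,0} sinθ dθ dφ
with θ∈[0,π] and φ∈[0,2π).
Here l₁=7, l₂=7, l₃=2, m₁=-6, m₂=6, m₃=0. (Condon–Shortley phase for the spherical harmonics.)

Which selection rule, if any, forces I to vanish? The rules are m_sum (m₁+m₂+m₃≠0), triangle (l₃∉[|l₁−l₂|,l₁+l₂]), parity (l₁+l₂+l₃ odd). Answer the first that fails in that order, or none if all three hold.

Σmᵢ = 0  ✓
l₃∈[|l₁−l₂|,l₁+l₂]=[0,14], have l₃=2  ✓
Σlᵢ = 16 ⇒ even  ✓

none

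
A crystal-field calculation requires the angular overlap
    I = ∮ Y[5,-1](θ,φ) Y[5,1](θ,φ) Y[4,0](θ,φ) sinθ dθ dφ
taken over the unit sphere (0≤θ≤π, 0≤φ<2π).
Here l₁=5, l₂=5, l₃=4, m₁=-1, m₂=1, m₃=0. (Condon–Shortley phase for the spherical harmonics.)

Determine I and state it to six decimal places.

m-sum 0 ✓  L=14 even ✓  0≤4≤10 ✓
Π(2lᵢ+1) = 11×11×9 = 1089
triangle coeff Δ(5,5,4) = 1/3153150
Σ_t [1,5]: t=1:−1/69120 t=2:+1/1728 t=3:−1/576 t=4:+1/1728 t=5:−1/69120 = -7/11520
(3j)²=2/143 [(5 5 4; 0 0 0)], sign=-1
Σ_t [2,6]: t=2:+1/27648 t=3:−1/1296 t=4:+1/768 t=5:−1/4320 t=6:+1/414720 = 7/20736
(3j)²=8/1287 [(5 5 4; -1 1 0)], sign=+1
⇒ 4πI² = 16/169
I = (-1)√(16/169/(4π)) = -0.08679840

-0.086798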